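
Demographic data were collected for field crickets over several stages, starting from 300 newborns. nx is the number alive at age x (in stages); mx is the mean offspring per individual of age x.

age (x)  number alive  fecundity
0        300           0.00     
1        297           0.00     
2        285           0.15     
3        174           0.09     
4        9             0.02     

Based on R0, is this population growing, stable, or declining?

declining

lx = nx/n0 = nx/300: 1, 0.99, 0.95, 0.58, 0.03
R0 = Σ lx·mx = 0 + 0 + 0.1425 + 0.0522 + 0.0006 = 0.1953
R0 < 1, so the population is declining.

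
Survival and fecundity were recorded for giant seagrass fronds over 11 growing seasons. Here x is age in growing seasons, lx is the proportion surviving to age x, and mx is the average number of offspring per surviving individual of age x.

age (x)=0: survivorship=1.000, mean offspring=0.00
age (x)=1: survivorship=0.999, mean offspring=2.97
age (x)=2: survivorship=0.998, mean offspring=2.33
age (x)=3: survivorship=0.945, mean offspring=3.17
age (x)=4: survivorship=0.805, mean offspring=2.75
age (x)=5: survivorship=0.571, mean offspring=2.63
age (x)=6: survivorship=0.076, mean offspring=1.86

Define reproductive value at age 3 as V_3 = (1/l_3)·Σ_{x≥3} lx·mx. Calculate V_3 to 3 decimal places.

7.251

lx·mx for x ≥ 3: 2.99565, 2.21375, 1.50173, 0.14136 → sum = 6.85249
V_3 = 6.85249 / l_3 = 6.85249 / 0.945 = 7.251312… → 7.251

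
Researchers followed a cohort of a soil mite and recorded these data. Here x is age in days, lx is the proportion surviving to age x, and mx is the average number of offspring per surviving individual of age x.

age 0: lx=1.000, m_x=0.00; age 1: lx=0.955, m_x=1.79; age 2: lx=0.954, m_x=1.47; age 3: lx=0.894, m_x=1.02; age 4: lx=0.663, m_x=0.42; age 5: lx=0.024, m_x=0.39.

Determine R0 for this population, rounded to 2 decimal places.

4.31

lx·mx by age: 0, 1.70945, 1.40238, 0.91188, 0.27846, 0.00936
R0 = Σ lx·mx = 4.31153 → 4.31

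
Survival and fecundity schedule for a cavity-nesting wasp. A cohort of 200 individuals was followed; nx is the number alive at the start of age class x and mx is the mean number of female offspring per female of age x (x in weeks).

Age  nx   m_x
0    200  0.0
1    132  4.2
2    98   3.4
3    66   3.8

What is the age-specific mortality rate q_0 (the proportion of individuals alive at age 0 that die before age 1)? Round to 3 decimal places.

lx = nx/n0 = nx/200: 1, 0.66, 0.49, 0.33
q_0 = (l_0 − l_1) / l_0 = (1 − 0.66) / 1
     = 0.34 / 1 = 0.34 → 0.340

0.340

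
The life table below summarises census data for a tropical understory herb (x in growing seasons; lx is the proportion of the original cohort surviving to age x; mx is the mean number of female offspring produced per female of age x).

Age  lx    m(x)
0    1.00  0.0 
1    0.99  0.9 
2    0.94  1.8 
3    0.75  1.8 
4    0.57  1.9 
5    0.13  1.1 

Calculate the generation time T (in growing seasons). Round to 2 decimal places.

2.59

lx·mx: 0, 0.891, 1.692, 1.35, 1.083, 0.143 → R0 = 5.159
x·lx·mx: 0, 0.891, 3.384, 4.05, 4.332, 0.715 → Σ = 13.372
T = 13.372 / 5.159 = 2.591975… → 2.59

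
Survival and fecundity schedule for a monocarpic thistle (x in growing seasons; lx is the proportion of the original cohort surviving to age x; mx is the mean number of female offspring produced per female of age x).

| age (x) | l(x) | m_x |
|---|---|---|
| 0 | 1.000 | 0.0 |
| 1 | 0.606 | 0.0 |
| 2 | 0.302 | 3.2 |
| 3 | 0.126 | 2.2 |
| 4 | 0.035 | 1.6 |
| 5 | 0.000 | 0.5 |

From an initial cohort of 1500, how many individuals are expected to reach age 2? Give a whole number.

453

Expected survivors = N0 · l_2 = 1500 × 0.302 = 453 → 453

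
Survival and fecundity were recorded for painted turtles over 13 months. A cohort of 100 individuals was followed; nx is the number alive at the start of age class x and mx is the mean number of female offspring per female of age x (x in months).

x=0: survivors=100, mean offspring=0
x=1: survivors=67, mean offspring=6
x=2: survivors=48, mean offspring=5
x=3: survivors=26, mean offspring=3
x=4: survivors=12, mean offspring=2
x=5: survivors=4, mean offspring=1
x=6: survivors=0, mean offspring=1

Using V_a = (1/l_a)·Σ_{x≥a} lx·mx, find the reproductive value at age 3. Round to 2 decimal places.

4.08

lx = nx/n0 = nx/100: 1, 0.67, 0.48, 0.26, 0.12, 0.04, 0
lx·mx for x ≥ 3: 0.78, 0.24, 0.04, 0 → sum = 1.06
V_3 = 1.06 / l_3 = 1.06 / 0.26 = 4.076923… → 4.08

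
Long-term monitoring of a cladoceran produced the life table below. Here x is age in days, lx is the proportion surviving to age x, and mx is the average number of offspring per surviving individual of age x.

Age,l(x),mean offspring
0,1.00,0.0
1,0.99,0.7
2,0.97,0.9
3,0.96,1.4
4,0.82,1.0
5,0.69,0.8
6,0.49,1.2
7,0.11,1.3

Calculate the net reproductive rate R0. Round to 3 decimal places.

5.013

lx·mx by age: 0, 0.693, 0.873, 1.344, 0.82, 0.552, 0.588, 0.143
R0 = Σ lx·mx = 5.013 → 5.013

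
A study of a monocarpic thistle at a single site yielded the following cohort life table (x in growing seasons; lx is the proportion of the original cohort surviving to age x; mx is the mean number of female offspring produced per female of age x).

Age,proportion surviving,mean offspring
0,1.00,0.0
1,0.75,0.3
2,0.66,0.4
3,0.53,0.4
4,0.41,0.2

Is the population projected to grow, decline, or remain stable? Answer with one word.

declining

R0 = Σ lx·mx = 0 + 0.225 + 0.264 + 0.212 + 0.082 = 0.783
R0 < 1, so the population is declining.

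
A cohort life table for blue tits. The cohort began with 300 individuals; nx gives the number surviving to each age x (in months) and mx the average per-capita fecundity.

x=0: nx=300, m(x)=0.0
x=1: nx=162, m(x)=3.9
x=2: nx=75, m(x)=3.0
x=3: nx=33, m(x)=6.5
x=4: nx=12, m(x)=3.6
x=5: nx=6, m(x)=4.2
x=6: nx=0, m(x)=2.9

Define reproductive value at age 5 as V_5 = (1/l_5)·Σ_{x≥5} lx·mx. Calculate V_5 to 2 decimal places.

lx = nx/n0 = nx/300: 1, 0.54, 0.25, 0.11, 0.04, 0.02, 0
lx·mx for x ≥ 5: 0.084, 0 → sum = 0.084
V_5 = 0.084 / l_5 = 0.084 / 0.02 = 4.2 → 4.20

4.20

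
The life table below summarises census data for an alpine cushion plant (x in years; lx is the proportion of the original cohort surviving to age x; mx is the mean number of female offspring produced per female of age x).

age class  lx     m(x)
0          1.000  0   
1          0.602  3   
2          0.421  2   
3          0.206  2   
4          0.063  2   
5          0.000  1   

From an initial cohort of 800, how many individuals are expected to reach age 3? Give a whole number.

Expected survivors = N0 · l_3 = 800 × 0.206 = 164.8 → 165

165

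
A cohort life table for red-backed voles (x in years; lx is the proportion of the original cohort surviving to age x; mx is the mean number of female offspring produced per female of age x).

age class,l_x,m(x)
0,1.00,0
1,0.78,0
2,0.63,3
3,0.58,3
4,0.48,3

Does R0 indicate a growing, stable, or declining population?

growing

R0 = Σ lx·mx = 0 + 0 + 1.89 + 1.74 + 1.44 = 5.07
R0 > 1, so the population is growing.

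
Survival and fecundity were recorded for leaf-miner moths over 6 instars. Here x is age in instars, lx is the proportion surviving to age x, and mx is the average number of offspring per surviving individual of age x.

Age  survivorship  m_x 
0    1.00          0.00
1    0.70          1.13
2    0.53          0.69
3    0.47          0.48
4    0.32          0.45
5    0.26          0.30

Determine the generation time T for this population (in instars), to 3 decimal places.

lx·mx: 0, 0.791, 0.3657, 0.2256, 0.144, 0.078 → R0 = 1.6043
x·lx·mx: 0, 0.791, 0.7314, 0.6768, 0.576, 0.39 → Σ = 3.1652
T = 3.1652 / 1.6043 = 1.972948… → 1.973

1.973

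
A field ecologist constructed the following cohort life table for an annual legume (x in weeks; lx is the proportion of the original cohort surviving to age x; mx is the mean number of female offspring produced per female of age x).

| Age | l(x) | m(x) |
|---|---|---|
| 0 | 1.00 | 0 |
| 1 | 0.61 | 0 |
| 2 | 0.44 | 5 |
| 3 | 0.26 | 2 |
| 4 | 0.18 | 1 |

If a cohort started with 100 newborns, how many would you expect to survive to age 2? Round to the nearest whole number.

Expected survivors = N0 · l_2 = 100 × 0.44 = 44 → 44

44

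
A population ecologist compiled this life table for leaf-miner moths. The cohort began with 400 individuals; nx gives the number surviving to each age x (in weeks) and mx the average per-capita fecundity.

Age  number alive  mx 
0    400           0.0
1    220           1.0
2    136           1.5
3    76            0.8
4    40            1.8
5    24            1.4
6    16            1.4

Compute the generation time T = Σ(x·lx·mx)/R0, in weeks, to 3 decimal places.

2.286

lx = nx/n0 = nx/400: 1, 0.55, 0.34, 0.19, 0.1, 0.06, 0.04
lx·mx: 0, 0.55, 0.51, 0.152, 0.18, 0.084, 0.056 → R0 = 1.532
x·lx·mx: 0, 0.55, 1.02, 0.456, 0.72, 0.42, 0.336 → Σ = 3.502
T = 3.502 / 1.532 = 2.285901… → 2.286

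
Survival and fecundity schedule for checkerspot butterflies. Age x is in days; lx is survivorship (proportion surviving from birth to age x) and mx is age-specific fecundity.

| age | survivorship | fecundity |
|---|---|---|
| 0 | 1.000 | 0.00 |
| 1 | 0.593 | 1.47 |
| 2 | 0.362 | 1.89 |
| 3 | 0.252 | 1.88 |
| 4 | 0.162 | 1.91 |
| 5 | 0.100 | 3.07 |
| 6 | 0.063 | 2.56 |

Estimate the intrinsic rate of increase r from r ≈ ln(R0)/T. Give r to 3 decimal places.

0.392

R0 = Σ lx·mx = 0 + 0.87171 + 0.68418 + 0.47376 + 0.30942 + 0.307 + 0.16128 = 2.80735
Σ x·lx·mx = 7.40171; T = 7.40171/2.80735 = 2.63655…
r ≈ ln(R0)/T = ln(2.80735)/2.63655… = 0.39151… → 0.392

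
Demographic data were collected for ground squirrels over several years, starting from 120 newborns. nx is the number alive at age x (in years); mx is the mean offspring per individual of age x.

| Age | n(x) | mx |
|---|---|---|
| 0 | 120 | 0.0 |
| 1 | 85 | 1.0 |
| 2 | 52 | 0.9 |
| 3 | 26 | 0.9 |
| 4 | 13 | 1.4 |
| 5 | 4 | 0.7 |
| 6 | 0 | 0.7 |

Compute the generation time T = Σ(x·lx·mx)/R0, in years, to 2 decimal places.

lx = nx/n0 = nx/120: 1, 0.70833…, 0.43333…, 0.21667…, 0.10833…, 0.03333…, 0
lx·mx: 0, 0.708333…, 0.39…, 0.195…, 0.151667…, 0.023333…, 0 → R0 = 1.468333…
x·lx·mx: 0, 0.708333…, 0.78…, 0.585…, 0.606667…, 0.116667…, 0 → Σ = 2.796667…
T = 2.796667… / 1.468333… = 1.904654… → 1.90

1.90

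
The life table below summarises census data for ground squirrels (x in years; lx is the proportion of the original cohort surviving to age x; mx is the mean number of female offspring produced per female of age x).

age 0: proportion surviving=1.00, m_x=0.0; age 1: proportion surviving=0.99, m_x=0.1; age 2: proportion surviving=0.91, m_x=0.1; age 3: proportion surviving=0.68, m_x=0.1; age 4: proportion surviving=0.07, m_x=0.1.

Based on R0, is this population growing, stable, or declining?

declining

R0 = Σ lx·mx = 0 + 0.099 + 0.091 + 0.068 + 0.007 = 0.265
R0 < 1, so the population is declining.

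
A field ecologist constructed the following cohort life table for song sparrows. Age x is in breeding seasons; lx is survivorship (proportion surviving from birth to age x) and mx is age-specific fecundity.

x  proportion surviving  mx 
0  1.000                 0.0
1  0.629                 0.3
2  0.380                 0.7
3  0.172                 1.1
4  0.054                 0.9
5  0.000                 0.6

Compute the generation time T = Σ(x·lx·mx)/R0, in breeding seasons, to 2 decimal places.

lx·mx: 0, 0.1887, 0.266, 0.1892, 0.0486, 0 → R0 = 0.6925
x·lx·mx: 0, 0.1887, 0.532, 0.5676, 0.1944, 0 → Σ = 1.4827
T = 1.4827 / 0.6925 = 2.141083… → 2.14

2.14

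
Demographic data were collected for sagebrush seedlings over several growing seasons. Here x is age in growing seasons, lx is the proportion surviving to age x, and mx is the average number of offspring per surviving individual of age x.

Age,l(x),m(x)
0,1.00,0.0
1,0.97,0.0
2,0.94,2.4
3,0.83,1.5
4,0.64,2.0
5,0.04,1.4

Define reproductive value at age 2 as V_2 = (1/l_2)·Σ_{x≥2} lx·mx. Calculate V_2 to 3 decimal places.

lx·mx for x ≥ 2: 2.256, 1.245, 1.28, 0.056 → sum = 4.837
V_2 = 4.837 / l_2 = 4.837 / 0.94 = 5.145745… → 5.146

5.146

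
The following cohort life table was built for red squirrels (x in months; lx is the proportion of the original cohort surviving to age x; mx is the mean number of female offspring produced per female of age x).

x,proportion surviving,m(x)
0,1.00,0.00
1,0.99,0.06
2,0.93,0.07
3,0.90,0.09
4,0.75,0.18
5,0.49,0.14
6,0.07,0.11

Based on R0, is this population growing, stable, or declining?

R0 = Σ lx·mx = 0 + 0.0594 + 0.0651 + 0.081 + 0.135 + 0.0686 + 0.0077 = 0.4168
R0 < 1, so the population is declining.

declining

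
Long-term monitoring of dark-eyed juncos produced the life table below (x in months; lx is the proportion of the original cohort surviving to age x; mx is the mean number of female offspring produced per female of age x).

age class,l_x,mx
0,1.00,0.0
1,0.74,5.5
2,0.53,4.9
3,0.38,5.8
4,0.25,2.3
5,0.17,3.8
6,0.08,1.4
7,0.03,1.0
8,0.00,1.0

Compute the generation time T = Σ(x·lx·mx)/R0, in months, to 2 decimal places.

lx·mx: 0, 4.07, 2.597, 2.204, 0.575, 0.646, 0.112, 0.03, 0 → R0 = 10.234
x·lx·mx: 0, 4.07, 5.194, 6.612, 2.3, 3.23, 0.672, 0.21, 0 → Σ = 22.288
T = 22.288 / 10.234 = 2.177839… → 2.18

2.18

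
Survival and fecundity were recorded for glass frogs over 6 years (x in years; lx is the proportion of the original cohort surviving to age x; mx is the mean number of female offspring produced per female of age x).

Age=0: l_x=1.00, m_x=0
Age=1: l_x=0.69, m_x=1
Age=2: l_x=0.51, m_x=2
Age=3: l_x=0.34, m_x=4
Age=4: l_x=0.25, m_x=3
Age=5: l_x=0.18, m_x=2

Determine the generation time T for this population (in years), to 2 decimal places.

lx·mx: 0, 0.69, 1.02, 1.36, 0.75, 0.36 → R0 = 4.18
x·lx·mx: 0, 0.69, 2.04, 4.08, 3, 1.8 → Σ = 11.61
T = 11.61 / 4.18 = 2.777512… → 2.78

2.78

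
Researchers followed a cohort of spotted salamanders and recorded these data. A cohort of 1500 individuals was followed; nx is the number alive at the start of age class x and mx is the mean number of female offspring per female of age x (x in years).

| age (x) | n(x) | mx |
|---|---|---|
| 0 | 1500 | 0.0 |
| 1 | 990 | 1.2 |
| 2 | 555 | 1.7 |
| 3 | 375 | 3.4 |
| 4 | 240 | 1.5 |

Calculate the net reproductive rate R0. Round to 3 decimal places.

2.511

lx = nx/n0 = nx/1500: 1, 0.66, 0.37, 0.25, 0.16
lx·mx by age: 0, 0.792, 0.629, 0.85, 0.24
R0 = Σ lx·mx = 2.511 → 2.511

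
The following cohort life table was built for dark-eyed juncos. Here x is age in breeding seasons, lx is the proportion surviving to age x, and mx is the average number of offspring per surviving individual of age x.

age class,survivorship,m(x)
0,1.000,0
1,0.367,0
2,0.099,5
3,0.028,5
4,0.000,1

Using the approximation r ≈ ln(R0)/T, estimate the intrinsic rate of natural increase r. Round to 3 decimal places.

R0 = Σ lx·mx = 0 + 0 + 0.495 + 0.14 + 0 = 0.635
Σ x·lx·mx = 1.41; T = 1.41/0.635 = 2.22047…
r ≈ ln(R0)/T = ln(0.635)/2.22047… = -0.20452… → -0.205

-0.205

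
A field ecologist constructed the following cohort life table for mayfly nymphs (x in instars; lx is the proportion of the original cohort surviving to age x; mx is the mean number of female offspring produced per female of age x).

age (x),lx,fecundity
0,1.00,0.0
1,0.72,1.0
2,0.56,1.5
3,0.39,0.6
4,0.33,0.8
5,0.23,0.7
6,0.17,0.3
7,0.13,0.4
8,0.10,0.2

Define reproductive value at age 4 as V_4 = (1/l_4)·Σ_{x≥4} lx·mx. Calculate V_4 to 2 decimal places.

1.66

lx·mx for x ≥ 4: 0.264, 0.161, 0.051, 0.052, 0.02 → sum = 0.548
V_4 = 0.548 / l_4 = 0.548 / 0.33 = 1.660606… → 1.66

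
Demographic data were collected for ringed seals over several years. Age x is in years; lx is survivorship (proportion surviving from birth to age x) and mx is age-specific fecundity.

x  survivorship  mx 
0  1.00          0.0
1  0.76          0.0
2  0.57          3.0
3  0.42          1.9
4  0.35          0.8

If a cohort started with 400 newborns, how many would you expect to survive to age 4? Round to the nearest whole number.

Expected survivors = N0 · l_4 = 400 × 0.35 = 140 → 140

140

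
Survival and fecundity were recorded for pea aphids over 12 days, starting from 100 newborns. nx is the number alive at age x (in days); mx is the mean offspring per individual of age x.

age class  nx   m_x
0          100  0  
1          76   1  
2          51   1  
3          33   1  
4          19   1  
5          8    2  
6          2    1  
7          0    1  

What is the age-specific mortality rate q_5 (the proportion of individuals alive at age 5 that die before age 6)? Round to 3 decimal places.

0.750

lx = nx/n0 = nx/100: 1, 0.76, 0.51, 0.33, 0.19, 0.08, 0.02, 0
q_5 = (l_5 − l_6) / l_5 = (0.08 − 0.02) / 0.08
     = 0.06 / 0.08 = 0.75 → 0.750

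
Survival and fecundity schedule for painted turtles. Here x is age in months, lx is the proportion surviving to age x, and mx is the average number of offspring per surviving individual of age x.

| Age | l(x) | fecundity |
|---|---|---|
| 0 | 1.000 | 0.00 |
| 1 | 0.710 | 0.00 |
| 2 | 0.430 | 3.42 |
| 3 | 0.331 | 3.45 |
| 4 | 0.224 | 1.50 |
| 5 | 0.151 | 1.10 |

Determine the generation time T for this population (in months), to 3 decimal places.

2.742

lx·mx: 0, 0, 1.4706, 1.14195, 0.336, 0.1661 → R0 = 3.11465
x·lx·mx: 0, 0, 2.9412, 3.42585, 1.344, 0.8305 → Σ = 8.54155
T = 8.54155 / 3.11465 = 2.742379… → 2.742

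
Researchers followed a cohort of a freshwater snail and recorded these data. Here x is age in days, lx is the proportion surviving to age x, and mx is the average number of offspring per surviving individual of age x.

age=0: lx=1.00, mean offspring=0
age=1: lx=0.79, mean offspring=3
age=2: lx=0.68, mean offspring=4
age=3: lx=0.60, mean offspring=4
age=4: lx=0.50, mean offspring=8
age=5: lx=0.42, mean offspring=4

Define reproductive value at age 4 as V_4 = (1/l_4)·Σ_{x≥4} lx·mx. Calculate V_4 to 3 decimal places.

11.360

lx·mx for x ≥ 4: 4, 1.68 → sum = 5.68
V_4 = 5.68 / l_4 = 5.68 / 0.5 = 11.36 → 11.360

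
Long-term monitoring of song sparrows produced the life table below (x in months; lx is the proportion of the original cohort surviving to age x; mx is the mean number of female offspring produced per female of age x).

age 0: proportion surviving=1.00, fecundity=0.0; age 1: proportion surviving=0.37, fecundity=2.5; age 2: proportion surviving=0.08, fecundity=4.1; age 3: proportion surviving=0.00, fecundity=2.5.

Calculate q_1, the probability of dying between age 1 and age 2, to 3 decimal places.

0.784

q_1 = (l_1 − l_2) / l_1 = (0.37 − 0.08) / 0.37
     = 0.29 / 0.37 = 0.783784… → 0.784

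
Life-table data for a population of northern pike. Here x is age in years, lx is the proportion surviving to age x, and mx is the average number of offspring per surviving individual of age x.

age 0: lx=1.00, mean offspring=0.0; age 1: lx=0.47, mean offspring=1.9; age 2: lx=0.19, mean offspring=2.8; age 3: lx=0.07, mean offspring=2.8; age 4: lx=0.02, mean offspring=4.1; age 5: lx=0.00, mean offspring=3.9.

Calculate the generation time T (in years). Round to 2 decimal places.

1.69

lx·mx: 0, 0.893, 0.532, 0.196, 0.082, 0 → R0 = 1.703
x·lx·mx: 0, 0.893, 1.064, 0.588, 0.328, 0 → Σ = 2.873
T = 2.873 / 1.703 = 1.687023… → 1.69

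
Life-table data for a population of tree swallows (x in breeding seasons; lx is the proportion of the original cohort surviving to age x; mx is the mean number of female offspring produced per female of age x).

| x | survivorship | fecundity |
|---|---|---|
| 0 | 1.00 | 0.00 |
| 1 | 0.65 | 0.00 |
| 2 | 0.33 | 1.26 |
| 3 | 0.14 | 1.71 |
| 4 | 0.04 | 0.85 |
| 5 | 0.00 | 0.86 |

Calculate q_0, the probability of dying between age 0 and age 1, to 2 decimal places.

0.35

q_0 = (l_0 − l_1) / l_0 = (1 − 0.65) / 1
     = 0.35 / 1 = 0.35 → 0.35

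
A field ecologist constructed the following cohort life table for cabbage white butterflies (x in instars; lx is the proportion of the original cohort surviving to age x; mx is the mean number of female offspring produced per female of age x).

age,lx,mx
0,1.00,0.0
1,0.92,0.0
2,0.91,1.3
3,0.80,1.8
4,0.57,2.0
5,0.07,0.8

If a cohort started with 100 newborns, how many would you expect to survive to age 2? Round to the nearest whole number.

Expected survivors = N0 · l_2 = 100 × 0.91 = 91 → 91

91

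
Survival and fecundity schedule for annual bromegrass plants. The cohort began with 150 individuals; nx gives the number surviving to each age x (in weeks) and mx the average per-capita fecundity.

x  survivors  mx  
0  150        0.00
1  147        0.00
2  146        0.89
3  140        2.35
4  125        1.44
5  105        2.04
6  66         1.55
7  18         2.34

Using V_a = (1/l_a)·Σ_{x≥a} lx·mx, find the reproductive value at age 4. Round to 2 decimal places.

lx = nx/n0 = nx/150: 1, 0.98, 0.97333…, 0.93333…, 0.83333…, 0.7, 0.44, 0.12
lx·mx for x ≥ 4: 1.2…, 1.428, 0.682, 0.2808 → sum = 3.5908…
V_4 = 3.5908… / l_4 = 3.5908… / 0.833333… = 4.30896… → 4.31

4.31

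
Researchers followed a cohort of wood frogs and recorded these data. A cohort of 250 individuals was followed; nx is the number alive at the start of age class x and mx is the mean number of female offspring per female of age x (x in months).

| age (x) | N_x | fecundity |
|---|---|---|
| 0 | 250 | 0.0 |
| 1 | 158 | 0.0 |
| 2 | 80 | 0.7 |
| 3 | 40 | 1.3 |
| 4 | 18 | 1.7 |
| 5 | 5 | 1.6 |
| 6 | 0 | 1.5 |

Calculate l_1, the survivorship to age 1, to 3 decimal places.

0.632

l_1 = n_1/n_0 = 158/250 = 0.632 → 0.632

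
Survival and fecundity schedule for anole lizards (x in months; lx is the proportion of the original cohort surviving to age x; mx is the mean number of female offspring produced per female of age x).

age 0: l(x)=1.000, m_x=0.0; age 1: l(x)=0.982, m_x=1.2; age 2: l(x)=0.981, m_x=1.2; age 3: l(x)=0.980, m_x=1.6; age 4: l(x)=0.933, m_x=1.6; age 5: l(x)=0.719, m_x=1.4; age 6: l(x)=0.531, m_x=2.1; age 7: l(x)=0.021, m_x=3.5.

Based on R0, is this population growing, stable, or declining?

growing

R0 = Σ lx·mx = 0 + 1.1784 + 1.1772 + 1.568 + 1.4928 + 1.0066 + 1.1151 + 0.0735 = 7.6116
R0 > 1, so the population is growing.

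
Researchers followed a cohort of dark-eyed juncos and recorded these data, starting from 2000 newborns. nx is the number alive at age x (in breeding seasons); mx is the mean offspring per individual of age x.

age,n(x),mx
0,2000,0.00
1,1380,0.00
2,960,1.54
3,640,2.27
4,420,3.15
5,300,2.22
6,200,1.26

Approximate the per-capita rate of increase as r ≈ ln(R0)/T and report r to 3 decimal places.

0.282

lx = nx/n0 = nx/2000: 1, 0.69, 0.48, 0.32, 0.21, 0.15, 0.1
R0 = Σ lx·mx = 0 + 0 + 0.7392 + 0.7264 + 0.6615 + 0.333 + 0.126 = 2.5861
Σ x·lx·mx = 8.7246; T = 8.7246/2.5861 = 3.37365…
r ≈ ln(R0)/T = ln(2.5861)/3.37365… = 0.28164… → 0.282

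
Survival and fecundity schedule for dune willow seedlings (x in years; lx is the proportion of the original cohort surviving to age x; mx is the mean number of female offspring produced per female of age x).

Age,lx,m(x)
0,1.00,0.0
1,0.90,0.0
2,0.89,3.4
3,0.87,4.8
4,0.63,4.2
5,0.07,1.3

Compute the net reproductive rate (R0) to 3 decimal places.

lx·mx by age: 0, 0, 3.026, 4.176, 2.646, 0.091
R0 = Σ lx·mx = 9.939 → 9.939

9.939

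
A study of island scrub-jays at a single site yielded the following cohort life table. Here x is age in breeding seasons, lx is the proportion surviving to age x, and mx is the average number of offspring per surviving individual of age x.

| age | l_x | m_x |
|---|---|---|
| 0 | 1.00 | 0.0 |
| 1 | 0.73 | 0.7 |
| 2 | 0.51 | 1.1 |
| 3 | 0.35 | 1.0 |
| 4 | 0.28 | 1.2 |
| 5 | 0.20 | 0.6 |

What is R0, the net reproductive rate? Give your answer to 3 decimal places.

lx·mx by age: 0, 0.511, 0.561, 0.35, 0.336, 0.12
R0 = Σ lx·mx = 1.878 → 1.878

1.878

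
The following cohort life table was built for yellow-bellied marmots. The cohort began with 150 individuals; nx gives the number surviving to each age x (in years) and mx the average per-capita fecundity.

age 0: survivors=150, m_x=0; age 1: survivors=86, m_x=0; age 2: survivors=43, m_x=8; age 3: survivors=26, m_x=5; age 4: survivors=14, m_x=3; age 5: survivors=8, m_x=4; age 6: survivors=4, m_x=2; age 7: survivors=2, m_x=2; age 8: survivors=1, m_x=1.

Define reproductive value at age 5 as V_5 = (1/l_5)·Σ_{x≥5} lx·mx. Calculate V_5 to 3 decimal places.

5.625

lx = nx/n0 = nx/150: 1, 0.57333…, 0.28667…, 0.17333…, 0.09333…, 0.05333…, 0.02667…, 0.01333…, 0.00667…
lx·mx for x ≥ 5: 0.213333…, 0.053333…, 0.026667…, 0.006667… → sum = 0.3…
V_5 = 0.3… / l_5 = 0.3… / 0.053333… = 5.625… → 5.625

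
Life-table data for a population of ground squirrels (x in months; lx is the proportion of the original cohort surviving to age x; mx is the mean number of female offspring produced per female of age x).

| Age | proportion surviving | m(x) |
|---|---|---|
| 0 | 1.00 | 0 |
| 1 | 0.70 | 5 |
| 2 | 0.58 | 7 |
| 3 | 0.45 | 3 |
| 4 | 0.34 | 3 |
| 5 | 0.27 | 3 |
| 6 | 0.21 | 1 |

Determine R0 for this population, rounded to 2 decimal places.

10.95

lx·mx by age: 0, 3.5, 4.06, 1.35, 1.02, 0.81, 0.21
R0 = Σ lx·mx = 10.95 → 10.95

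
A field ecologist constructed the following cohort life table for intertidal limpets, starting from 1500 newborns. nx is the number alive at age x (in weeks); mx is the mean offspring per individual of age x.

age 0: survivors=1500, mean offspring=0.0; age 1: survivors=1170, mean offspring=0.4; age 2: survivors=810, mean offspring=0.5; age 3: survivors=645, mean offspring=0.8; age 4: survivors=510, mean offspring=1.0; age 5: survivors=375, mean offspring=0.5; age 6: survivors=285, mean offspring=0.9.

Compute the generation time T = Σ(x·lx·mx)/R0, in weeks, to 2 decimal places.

3.13

lx = nx/n0 = nx/1500: 1, 0.78, 0.54, 0.43, 0.34, 0.25, 0.19
lx·mx: 0, 0.312, 0.27, 0.344, 0.34, 0.125, 0.171 → R0 = 1.562
x·lx·mx: 0, 0.312, 0.54, 1.032, 1.36, 0.625, 1.026 → Σ = 4.895
T = 4.895 / 1.562 = 3.133803… → 3.13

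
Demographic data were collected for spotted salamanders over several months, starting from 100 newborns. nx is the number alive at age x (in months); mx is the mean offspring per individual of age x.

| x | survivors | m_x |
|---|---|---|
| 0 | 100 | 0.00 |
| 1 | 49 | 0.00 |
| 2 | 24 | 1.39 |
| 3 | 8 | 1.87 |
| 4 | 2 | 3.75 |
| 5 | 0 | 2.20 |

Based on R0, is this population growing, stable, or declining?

lx = nx/n0 = nx/100: 1, 0.49, 0.24, 0.08, 0.02, 0
R0 = Σ lx·mx = 0 + 0 + 0.3336 + 0.1496 + 0.075 + 0 = 0.5582
R0 < 1, so the population is declining.

declining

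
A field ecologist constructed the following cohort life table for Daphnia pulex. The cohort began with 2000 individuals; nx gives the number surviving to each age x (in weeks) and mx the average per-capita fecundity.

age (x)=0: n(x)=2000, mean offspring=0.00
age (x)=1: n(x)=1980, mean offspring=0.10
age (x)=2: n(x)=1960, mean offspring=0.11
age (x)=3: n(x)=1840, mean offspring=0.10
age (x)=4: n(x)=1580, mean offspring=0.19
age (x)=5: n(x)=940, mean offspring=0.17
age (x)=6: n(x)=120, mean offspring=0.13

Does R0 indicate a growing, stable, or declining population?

declining

lx = nx/n0 = nx/2000: 1, 0.99, 0.98, 0.92, 0.79, 0.47, 0.06
R0 = Σ lx·mx = 0 + 0.099 + 0.1078 + 0.092 + 0.1501 + 0.0799 + 0.0078 = 0.5366
R0 < 1, so the population is declining.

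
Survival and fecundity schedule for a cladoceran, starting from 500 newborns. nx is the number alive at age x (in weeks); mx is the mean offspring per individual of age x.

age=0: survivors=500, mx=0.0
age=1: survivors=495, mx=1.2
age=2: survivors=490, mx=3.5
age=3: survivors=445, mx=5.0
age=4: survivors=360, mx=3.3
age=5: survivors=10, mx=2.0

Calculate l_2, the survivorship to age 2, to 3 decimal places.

l_2 = n_2/n_0 = 490/500 = 0.98 → 0.980

0.980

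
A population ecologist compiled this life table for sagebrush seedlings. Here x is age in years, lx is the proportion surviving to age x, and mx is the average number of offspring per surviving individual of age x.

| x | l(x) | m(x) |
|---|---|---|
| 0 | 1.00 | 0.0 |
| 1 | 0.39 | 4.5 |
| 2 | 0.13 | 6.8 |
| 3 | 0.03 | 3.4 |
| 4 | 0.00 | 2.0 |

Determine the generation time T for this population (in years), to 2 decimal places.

lx·mx: 0, 1.755, 0.884, 0.102, 0 → R0 = 2.741
x·lx·mx: 0, 1.755, 1.768, 0.306, 0 → Σ = 3.829
T = 3.829 / 2.741 = 1.396935… → 1.40

1.40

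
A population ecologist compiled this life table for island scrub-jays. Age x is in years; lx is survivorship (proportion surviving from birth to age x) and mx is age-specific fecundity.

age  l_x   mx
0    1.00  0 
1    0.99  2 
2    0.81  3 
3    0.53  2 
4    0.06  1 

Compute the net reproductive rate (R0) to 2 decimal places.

lx·mx by age: 0, 1.98, 2.43, 1.06, 0.06
R0 = Σ lx·mx = 5.53 → 5.53

5.53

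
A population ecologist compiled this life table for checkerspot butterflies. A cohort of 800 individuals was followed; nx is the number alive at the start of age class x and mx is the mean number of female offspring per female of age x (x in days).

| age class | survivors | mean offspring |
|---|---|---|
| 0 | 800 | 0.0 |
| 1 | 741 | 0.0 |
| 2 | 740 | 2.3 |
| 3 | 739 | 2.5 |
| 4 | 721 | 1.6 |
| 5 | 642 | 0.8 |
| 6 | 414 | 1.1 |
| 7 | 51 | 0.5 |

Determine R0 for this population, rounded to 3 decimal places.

lx = nx/n0 = nx/800: 1, 0.92625, 0.925, 0.92375, 0.90125, 0.8025, 0.5175, 0.06375
lx·mx by age: 0, 0, 2.1275, 2.309375, 1.442, 0.642, 0.56925, 0.031875
R0 = Σ lx·mx = 7.122 → 7.122

7.122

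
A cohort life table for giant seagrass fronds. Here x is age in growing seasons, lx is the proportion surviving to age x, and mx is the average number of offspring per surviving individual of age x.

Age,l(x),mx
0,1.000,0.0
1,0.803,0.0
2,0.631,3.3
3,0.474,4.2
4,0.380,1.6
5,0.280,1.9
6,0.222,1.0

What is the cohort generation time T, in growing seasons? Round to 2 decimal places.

lx·mx: 0, 0, 2.0823, 1.9908, 0.608, 0.532, 0.222 → R0 = 5.4351
x·lx·mx: 0, 0, 4.1646, 5.9724, 2.432, 2.66, 1.332 → Σ = 16.561
T = 16.561 / 5.4351 = 3.047046… → 3.05

3.05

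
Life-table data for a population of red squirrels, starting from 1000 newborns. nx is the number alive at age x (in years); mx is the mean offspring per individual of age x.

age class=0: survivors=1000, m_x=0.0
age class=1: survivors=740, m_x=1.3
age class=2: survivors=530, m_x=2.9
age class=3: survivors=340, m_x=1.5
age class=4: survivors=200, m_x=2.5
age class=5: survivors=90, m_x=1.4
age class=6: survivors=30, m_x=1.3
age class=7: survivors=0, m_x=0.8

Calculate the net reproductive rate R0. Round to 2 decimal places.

lx = nx/n0 = nx/1000: 1, 0.74, 0.53, 0.34, 0.2, 0.09, 0.03, 0
lx·mx by age: 0, 0.962, 1.537, 0.51, 0.5, 0.126, 0.039, 0
R0 = Σ lx·mx = 3.674 → 3.67

3.67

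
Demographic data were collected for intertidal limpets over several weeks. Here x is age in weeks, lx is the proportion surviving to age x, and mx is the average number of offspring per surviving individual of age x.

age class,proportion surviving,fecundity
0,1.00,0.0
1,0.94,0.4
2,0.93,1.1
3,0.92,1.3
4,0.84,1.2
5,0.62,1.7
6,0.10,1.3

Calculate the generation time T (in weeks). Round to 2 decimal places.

3.36

lx·mx: 0, 0.376, 1.023, 1.196, 1.008, 1.054, 0.13 → R0 = 4.787
x·lx·mx: 0, 0.376, 2.046, 3.588, 4.032, 5.27, 0.78 → Σ = 16.092
T = 16.092 / 4.787 = 3.361604… → 3.36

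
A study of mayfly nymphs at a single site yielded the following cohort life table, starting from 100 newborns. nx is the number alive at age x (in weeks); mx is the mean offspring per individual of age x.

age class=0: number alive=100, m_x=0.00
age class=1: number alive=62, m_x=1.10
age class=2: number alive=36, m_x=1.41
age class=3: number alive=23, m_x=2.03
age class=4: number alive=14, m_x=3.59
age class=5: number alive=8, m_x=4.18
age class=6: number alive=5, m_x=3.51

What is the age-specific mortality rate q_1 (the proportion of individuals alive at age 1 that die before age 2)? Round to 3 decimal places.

lx = nx/n0 = nx/100: 1, 0.62, 0.36, 0.23, 0.14, 0.08, 0.05
q_1 = (l_1 − l_2) / l_1 = (0.62 − 0.36) / 0.62
     = 0.26 / 0.62 = 0.419355… → 0.419

0.419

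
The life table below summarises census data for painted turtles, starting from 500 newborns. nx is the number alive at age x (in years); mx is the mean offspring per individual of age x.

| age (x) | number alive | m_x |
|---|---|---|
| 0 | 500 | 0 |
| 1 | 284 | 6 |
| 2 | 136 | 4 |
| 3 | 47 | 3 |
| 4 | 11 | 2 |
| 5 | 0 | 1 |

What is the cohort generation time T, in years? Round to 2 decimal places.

lx = nx/n0 = nx/500: 1, 0.568, 0.272, 0.094, 0.022, 0
lx·mx: 0, 3.408, 1.088, 0.282, 0.044, 0 → R0 = 4.822
x·lx·mx: 0, 3.408, 2.176, 0.846, 0.176, 0 → Σ = 6.606
T = 6.606 / 4.822 = 1.369971… → 1.37

1.37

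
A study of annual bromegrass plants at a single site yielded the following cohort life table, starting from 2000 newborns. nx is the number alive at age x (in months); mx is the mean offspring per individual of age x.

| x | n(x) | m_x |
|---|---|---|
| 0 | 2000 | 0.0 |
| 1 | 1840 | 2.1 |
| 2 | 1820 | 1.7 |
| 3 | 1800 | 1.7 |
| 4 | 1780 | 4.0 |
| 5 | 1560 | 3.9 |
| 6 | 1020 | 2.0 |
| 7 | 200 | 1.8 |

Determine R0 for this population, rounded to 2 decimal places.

lx = nx/n0 = nx/2000: 1, 0.92, 0.91, 0.9, 0.89, 0.78, 0.51, 0.1
lx·mx by age: 0, 1.932, 1.547, 1.53, 3.56, 3.042, 1.02, 0.18
R0 = Σ lx·mx = 12.811 → 12.81

12.81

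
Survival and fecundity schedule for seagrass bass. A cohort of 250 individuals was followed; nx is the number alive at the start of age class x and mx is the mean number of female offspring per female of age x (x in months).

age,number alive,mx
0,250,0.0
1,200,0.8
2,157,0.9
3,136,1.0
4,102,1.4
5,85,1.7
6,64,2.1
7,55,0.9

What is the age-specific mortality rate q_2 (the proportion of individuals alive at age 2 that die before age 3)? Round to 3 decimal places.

lx = nx/n0 = nx/250: 1, 0.8, 0.628, 0.544, 0.408, 0.34, 0.256, 0.22
q_2 = (l_2 − l_3) / l_2 = (0.628 − 0.544) / 0.628
     = 0.084 / 0.628 = 0.133758… → 0.134

0.134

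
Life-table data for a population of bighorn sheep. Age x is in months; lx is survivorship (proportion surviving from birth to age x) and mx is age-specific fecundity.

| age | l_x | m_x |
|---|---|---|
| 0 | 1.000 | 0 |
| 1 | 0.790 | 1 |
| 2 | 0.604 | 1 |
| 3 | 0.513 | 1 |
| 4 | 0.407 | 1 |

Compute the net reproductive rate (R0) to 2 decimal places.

2.31

lx·mx by age: 0, 0.79, 0.604, 0.513, 0.407
R0 = Σ lx·mx = 2.314 → 2.31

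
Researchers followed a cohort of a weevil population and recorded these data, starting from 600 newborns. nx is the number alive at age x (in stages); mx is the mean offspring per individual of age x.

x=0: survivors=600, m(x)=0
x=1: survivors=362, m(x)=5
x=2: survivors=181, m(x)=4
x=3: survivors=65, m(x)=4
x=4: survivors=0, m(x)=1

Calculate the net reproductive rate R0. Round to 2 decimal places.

lx = nx/n0 = nx/600: 1, 0.60333…, 0.30167…, 0.10833…, 0
lx·mx by age: 0, 3.016667…, 1.206667…, 0.433333…, 0
R0 = Σ lx·mx = 4.656667… → 4.66

4.66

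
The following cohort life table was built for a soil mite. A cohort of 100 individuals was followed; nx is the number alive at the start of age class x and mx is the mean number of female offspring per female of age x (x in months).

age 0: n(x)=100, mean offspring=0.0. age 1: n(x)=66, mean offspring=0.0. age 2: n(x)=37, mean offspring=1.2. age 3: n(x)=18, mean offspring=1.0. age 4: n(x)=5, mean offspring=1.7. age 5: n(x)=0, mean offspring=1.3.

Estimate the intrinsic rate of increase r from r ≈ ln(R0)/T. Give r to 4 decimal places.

lx = nx/n0 = nx/100: 1, 0.66, 0.37, 0.18, 0.05, 0
R0 = Σ lx·mx = 0 + 0 + 0.444 + 0.18 + 0.085 + 0 = 0.709
Σ x·lx·mx = 1.768; T = 1.768/0.709 = 2.49365…
r ≈ ln(R0)/T = ln(0.709)/2.49365… = -0.13791… → -0.1379

-0.1379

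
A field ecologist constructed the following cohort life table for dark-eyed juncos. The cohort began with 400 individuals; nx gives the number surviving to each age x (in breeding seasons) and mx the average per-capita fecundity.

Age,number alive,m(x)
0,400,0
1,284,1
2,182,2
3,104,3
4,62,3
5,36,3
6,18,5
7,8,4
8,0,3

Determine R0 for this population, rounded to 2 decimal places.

3.44

lx = nx/n0 = nx/400: 1, 0.71, 0.455, 0.26, 0.155, 0.09, 0.045, 0.02, 0
lx·mx by age: 0, 0.71, 0.91, 0.78, 0.465, 0.27, 0.225, 0.08, 0
R0 = Σ lx·mx = 3.44 → 3.44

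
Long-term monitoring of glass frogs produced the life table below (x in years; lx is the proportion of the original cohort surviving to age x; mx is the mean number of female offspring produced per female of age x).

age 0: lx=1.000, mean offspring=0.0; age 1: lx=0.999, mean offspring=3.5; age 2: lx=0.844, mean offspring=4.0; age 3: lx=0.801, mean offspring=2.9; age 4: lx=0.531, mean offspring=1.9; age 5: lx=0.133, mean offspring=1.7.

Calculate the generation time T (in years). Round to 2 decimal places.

2.15

lx·mx: 0, 3.4965, 3.376, 2.3229, 1.0089, 0.2261 → R0 = 10.4304
x·lx·mx: 0, 3.4965, 6.752, 6.9687, 4.0356, 1.1305 → Σ = 22.3833
T = 22.3833 / 10.4304 = 2.145968… → 2.15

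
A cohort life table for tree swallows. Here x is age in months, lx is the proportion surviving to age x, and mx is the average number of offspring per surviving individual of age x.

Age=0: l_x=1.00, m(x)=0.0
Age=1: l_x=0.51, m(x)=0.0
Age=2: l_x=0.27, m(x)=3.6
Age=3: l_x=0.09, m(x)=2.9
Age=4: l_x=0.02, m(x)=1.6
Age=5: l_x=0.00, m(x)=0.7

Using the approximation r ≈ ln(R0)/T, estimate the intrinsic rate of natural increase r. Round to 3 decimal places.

R0 = Σ lx·mx = 0 + 0 + 0.972 + 0.261 + 0.032 + 0 = 1.265
Σ x·lx·mx = 2.855; T = 2.855/1.265 = 2.25692…
r ≈ ln(R0)/T = ln(1.265)/2.25692… = 0.10416… → 0.104

0.104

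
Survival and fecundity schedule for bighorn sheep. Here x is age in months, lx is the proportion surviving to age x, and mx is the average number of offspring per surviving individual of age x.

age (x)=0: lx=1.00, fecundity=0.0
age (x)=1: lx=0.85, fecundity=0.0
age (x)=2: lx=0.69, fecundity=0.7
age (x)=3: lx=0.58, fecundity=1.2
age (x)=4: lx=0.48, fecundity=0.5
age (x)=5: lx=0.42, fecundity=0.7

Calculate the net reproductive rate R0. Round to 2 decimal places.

lx·mx by age: 0, 0, 0.483, 0.696, 0.24, 0.294
R0 = Σ lx·mx = 1.713 → 1.71

1.71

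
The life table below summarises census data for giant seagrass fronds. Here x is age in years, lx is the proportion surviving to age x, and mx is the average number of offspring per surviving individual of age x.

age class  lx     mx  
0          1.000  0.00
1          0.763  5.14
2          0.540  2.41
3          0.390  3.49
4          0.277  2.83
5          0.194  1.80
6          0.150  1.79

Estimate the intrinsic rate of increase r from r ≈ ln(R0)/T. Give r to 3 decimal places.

0.970

R0 = Σ lx·mx = 0 + 3.92182 + 1.3014 + 1.3611 + 0.78391 + 0.3492 + 0.2685 = 7.98593
Σ x·lx·mx = 17.10056; T = 17.10056/7.98593 = 2.14134…
r ≈ ln(R0)/T = ln(7.98593)/2.14134… = 0.97027… → 0.970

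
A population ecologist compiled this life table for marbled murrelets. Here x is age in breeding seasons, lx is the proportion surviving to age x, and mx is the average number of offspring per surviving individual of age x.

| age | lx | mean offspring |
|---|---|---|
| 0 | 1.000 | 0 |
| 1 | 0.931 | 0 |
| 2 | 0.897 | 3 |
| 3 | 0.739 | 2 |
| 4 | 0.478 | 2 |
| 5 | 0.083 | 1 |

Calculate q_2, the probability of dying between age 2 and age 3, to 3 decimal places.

0.176

q_2 = (l_2 − l_3) / l_2 = (0.897 − 0.739) / 0.897
     = 0.158 / 0.897 = 0.176143… → 0.176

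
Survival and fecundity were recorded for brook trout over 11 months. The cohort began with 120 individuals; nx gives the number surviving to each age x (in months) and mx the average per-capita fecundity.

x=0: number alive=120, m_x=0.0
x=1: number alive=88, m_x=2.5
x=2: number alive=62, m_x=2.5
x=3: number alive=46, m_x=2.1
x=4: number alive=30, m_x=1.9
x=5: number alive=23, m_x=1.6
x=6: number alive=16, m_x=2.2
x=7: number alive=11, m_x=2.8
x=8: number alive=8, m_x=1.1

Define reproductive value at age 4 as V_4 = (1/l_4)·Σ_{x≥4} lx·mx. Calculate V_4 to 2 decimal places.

lx = nx/n0 = nx/120: 1, 0.73333…, 0.51667…, 0.38333…, 0.25, 0.19167…, 0.13333…, 0.09167…, 0.06667…
lx·mx for x ≥ 4: 0.475, 0.306667…, 0.293333…, 0.256667…, 0.073333… → sum = 1.405…
V_4 = 1.405… / l_4 = 1.405… / 0.25 = 5.62… → 5.62

5.62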